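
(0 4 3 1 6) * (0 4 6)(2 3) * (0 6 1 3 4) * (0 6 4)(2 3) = (0 1 4 3 2)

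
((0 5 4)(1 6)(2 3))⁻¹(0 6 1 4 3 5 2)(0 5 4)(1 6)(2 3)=(0 2 4 3 5 1 6)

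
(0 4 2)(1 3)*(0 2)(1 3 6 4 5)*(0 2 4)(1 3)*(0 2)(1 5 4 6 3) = (0 4)(1 3 5)(2 6)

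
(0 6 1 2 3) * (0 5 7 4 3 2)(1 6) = (0 1)(3 5 7 4)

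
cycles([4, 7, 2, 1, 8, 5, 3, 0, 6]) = (0 4 8 6 3 1 7)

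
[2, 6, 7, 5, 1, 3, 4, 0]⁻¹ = [7, 4, 0, 5, 6, 3, 1, 2]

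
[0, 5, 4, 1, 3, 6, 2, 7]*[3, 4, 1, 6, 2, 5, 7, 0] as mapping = [0→3, 1→5, 2→2, 3→4, 4→6, 5→7, 6→1, 7→0] 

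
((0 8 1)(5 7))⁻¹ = (0 1 8)(5 7)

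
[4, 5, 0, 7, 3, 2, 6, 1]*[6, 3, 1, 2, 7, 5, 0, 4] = [7, 5, 6, 4, 2, 1, 0, 3]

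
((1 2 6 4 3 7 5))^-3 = (1 3 2 7 6 5 4)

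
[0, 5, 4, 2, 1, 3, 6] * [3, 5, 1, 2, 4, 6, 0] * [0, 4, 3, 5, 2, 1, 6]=[5, 6, 2, 4, 1, 3, 0]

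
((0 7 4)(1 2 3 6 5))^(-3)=(1 3 5 2 6)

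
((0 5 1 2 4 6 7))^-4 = (0 2 7 1 6 5 4)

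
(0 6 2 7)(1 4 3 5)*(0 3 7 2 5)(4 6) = (0 4 7 3)(1 6 5)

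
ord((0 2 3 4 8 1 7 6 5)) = 9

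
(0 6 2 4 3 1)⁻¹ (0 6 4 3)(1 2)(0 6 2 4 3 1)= (0 4)(1 6 2 3)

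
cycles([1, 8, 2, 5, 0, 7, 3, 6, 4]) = (0 1 8 4)(3 5 7 6)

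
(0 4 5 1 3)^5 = ()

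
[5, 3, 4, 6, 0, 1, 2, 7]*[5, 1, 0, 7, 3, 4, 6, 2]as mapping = [0→4, 1→7, 2→3, 3→6, 4→5, 5→1, 6→0, 7→2]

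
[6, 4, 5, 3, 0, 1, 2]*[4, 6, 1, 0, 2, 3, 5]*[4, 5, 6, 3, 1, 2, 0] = [2, 6, 3, 4, 1, 0, 5]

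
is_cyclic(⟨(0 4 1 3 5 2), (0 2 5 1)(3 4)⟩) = no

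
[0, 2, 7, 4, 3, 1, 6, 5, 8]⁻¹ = [0, 5, 1, 4, 3, 7, 6, 2, 8]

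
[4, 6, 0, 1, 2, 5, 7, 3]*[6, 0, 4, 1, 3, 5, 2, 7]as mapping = [0→3, 1→2, 2→6, 3→0, 4→4, 5→5, 6→7, 7→1]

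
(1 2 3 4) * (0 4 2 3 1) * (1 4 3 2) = (0 3 1 2 4) 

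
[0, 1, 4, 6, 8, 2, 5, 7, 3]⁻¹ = [0, 1, 5, 8, 2, 6, 3, 7, 4]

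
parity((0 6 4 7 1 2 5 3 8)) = even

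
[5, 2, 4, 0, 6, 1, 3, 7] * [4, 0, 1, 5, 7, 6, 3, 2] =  [6, 1, 7, 4, 3, 0, 5, 2]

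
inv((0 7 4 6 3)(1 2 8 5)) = (0 3 6 4 7)(1 5 8 2)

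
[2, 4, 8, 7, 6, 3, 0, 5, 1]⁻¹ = [6, 8, 0, 5, 1, 7, 4, 3, 2]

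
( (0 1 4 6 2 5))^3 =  (0 6)(1 2)(4 5)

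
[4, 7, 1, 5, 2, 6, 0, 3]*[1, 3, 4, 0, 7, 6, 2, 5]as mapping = [0→7, 1→5, 2→3, 3→6, 4→4, 5→2, 6→1, 7→0]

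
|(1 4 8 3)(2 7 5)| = 12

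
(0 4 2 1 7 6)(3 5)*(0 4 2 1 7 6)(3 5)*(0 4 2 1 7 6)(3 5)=(0 1)(2 6)(3 5)(4 7)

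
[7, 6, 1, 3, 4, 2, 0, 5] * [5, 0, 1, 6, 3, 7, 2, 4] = [4, 2, 0, 6, 3, 1, 5, 7]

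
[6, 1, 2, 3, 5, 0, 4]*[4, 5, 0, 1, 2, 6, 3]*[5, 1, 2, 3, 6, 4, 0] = [3, 4, 5, 1, 0, 6, 2]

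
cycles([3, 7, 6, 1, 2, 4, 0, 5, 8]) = (0 3 1 7 5 4 2 6)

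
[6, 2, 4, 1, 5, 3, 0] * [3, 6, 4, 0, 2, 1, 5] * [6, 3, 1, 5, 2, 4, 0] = [4, 2, 1, 0, 3, 6, 5]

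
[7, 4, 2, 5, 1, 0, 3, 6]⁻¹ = [5, 4, 2, 6, 1, 3, 7, 0]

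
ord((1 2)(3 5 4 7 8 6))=6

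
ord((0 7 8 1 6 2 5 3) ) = 8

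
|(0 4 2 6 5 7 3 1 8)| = 9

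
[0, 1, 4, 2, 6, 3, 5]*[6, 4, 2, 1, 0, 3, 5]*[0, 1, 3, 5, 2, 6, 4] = [4, 2, 0, 3, 6, 1, 5]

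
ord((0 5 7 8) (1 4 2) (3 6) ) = 12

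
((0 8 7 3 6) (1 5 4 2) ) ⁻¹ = (0 6 3 7 8) (1 2 4 5) 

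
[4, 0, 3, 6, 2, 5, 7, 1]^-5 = [2, 4, 6, 7, 3, 5, 1, 0]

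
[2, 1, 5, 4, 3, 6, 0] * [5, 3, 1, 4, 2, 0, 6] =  [1, 3, 0, 2, 4, 6, 5]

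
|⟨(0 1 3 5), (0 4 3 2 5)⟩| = 720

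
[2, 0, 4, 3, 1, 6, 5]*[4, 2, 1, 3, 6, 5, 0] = [1, 4, 6, 3, 2, 0, 5]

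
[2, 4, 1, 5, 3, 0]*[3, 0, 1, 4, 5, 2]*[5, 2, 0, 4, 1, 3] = [2, 3, 5, 0, 1, 4]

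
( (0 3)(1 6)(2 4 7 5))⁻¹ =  (0 3)(1 6)(2 5 7 4)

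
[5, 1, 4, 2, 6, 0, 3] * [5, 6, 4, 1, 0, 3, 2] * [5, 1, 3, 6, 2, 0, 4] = [6, 4, 5, 2, 3, 0, 1]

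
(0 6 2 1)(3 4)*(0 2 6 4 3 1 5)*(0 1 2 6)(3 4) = (0 3 4 2 5 1 6)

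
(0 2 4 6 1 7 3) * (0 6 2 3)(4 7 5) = (0 3 6 1 5 4 2 7)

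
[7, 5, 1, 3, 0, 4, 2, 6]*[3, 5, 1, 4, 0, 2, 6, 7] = [7, 2, 5, 4, 3, 0, 1, 6]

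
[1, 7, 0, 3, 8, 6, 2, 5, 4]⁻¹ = [2, 0, 6, 3, 8, 7, 5, 1, 4]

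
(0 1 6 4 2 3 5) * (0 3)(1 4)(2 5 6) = (0 4 5 3 6 1 2)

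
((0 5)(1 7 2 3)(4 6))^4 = ()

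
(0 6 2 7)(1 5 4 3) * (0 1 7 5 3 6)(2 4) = (1 3 7)(2 5)(4 6)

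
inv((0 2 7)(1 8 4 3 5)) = (0 7 2)(1 5 3 4 8)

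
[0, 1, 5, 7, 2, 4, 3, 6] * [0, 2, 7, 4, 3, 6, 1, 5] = [0, 2, 6, 5, 7, 3, 4, 1]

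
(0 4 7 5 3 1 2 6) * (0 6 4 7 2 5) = (0 7)(1 5 3)(2 4)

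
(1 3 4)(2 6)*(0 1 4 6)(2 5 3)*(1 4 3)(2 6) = (0 4 3 2)(1 6 5)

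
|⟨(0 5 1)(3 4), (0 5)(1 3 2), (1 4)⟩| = 720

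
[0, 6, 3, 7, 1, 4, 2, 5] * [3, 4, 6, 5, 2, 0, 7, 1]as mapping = [0→3, 1→7, 2→5, 3→1, 4→4, 5→2, 6→6, 7→0]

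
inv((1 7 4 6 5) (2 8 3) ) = (1 5 6 4 7) (2 3 8) 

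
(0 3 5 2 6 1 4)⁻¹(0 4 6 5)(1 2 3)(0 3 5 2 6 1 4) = (0 1 2 3)(4 6 5)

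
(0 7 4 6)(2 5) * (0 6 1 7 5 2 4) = (0 5 4 1 7)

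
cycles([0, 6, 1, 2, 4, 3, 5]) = (1 6 5 3 2)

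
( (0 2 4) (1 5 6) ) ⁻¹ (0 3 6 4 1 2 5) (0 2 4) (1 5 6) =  (0 5 4 6 2 3 1) 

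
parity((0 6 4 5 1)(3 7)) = odd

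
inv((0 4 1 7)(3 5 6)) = (0 7 1 4)(3 6 5)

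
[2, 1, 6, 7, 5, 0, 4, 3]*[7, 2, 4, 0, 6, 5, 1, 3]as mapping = [0→4, 1→2, 2→1, 3→3, 4→5, 5→7, 6→6, 7→0]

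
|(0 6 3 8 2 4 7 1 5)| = 9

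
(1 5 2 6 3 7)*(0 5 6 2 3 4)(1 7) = (0 5 3 1 6 4)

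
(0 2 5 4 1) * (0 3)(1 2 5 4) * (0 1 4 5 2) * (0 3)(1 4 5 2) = (0 1)(3 4)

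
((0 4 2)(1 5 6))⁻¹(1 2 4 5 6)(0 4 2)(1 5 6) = (0 2 6 1 5)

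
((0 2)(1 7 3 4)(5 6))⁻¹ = (0 2)(1 4 3 7)(5 6)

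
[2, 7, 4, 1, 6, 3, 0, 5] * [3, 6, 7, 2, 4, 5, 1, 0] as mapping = [0→7, 1→0, 2→4, 3→6, 4→1, 5→2, 6→3, 7→5] 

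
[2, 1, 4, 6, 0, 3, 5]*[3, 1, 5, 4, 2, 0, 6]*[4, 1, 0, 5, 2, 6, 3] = [6, 1, 0, 3, 5, 2, 4]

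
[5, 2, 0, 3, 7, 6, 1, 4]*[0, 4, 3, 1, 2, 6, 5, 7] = [6, 3, 0, 1, 7, 5, 4, 2]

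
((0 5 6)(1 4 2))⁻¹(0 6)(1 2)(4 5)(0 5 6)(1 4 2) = (0 5)(1 4)(2 6)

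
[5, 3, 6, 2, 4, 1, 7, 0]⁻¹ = [7, 5, 3, 1, 4, 0, 2, 6]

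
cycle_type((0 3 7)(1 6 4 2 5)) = 3.5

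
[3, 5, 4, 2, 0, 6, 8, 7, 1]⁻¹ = [4, 8, 3, 0, 2, 1, 5, 7, 6]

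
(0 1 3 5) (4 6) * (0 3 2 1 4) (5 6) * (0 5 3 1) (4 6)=(0 6 5 1 2) (3 4) 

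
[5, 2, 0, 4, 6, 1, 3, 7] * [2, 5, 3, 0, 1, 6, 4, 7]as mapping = [0→6, 1→3, 2→2, 3→1, 4→4, 5→5, 6→0, 7→7]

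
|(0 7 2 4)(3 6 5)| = 12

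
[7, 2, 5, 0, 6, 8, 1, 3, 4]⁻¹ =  [3, 6, 1, 7, 8, 2, 4, 0, 5]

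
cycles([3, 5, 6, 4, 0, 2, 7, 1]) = (0 3 4)(1 5 2 6 7)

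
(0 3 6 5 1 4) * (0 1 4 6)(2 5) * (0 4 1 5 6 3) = (1 3 4 5)(2 6)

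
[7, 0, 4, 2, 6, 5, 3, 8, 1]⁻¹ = [1, 8, 3, 6, 2, 5, 4, 0, 7]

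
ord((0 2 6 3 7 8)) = 6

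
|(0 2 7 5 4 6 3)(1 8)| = 14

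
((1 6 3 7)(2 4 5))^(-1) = (1 7 3 6)(2 5 4)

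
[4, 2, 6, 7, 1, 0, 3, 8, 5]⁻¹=[5, 4, 1, 6, 0, 8, 2, 3, 7]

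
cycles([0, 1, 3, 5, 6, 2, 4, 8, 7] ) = (2 3 5) (4 6) (7 8) 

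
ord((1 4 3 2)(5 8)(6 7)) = 4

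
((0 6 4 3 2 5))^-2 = (0 2 4)(3 6 5)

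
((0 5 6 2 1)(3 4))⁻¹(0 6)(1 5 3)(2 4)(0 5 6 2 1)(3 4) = (0 6 4)(1 3)(2 5)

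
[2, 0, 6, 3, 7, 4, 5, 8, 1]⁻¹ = [1, 8, 0, 3, 5, 6, 2, 4, 7]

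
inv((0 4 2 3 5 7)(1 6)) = (0 7 5 3 2 4)(1 6)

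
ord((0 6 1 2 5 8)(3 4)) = 6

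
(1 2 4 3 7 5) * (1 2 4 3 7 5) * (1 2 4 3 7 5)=(1 3)(2 7)(4 5)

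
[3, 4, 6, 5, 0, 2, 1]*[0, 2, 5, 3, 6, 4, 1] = [3, 6, 1, 4, 0, 5, 2]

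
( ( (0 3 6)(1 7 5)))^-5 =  (0 3 6)(1 7 5)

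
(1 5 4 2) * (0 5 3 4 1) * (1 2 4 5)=(0 1 3 5 2)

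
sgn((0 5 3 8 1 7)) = -1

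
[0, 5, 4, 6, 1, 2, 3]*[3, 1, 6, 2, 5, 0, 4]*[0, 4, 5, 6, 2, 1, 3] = [6, 0, 1, 2, 4, 3, 5]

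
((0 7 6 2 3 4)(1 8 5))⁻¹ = (0 4 3 2 6 7)(1 5 8)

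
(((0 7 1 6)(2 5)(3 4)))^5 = (0 7 1 6)(2 5)(3 4)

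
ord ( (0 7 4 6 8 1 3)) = 7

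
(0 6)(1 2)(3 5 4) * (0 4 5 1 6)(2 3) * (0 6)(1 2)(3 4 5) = (0 6 5 3 2)(1 4)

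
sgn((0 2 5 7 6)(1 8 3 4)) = -1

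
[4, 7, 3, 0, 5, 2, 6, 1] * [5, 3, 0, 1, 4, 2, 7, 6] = [4, 6, 1, 5, 2, 0, 7, 3]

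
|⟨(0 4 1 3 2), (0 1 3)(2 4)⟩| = 120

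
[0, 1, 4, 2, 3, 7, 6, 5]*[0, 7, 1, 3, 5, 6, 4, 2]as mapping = [0→0, 1→7, 2→5, 3→1, 4→3, 5→2, 6→4, 7→6]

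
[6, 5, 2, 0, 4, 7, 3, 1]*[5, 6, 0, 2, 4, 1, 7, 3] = [7, 1, 0, 5, 4, 3, 2, 6]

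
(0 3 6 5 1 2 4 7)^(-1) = (0 7 4 2 1 5 6 3)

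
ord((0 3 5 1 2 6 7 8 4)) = 9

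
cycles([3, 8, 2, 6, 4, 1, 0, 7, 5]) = (0 3 6)(1 8 5)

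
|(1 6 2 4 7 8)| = 6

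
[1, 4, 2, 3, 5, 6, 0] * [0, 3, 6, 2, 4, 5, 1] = [3, 4, 6, 2, 5, 1, 0]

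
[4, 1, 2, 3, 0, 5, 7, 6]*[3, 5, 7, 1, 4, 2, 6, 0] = [4, 5, 7, 1, 3, 2, 0, 6]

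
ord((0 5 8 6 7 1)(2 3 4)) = 6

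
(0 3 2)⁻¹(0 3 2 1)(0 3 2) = (0 1 3 2)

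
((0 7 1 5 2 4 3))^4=(0 2 7 4 1 3 5)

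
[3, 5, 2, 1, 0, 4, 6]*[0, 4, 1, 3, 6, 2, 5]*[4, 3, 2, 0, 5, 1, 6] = [0, 2, 3, 5, 4, 6, 1]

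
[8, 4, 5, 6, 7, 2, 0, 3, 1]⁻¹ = [6, 8, 5, 7, 1, 2, 3, 4, 0]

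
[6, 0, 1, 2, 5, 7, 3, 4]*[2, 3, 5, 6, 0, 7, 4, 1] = [4, 2, 3, 5, 7, 1, 6, 0]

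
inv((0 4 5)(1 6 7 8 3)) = (0 5 4)(1 3 8 7 6)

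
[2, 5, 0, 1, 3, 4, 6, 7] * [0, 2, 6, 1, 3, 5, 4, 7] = [6, 5, 0, 2, 1, 3, 4, 7]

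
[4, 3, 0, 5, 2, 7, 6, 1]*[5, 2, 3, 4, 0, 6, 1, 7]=[0, 4, 5, 6, 3, 7, 1, 2]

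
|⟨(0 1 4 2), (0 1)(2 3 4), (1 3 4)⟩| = 120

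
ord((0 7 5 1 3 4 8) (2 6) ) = 14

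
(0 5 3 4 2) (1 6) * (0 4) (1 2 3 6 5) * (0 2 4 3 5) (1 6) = (0 6 4 5 1) (2 3) 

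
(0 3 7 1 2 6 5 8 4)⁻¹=(0 4 8 5 6 2 1 7 3)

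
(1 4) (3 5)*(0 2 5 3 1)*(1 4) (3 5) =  (0 2 3 5 4) 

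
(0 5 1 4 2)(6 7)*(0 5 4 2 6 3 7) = (0 4 6)(1 2 5)(3 7)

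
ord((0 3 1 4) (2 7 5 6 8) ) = 20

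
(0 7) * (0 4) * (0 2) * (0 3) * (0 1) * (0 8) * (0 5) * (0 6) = (0 7 4 2 3 1 8 5 6) 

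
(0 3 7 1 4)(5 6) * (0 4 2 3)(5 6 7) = (1 2 3 5 7)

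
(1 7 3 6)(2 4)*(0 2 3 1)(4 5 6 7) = (0 2 5 6)(1 4 3 7)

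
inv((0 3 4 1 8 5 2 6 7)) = (0 7 6 2 5 8 1 4 3)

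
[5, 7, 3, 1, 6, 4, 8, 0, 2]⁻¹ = [7, 3, 8, 2, 5, 0, 4, 1, 6]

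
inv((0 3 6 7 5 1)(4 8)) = (0 1 5 7 6 3)(4 8)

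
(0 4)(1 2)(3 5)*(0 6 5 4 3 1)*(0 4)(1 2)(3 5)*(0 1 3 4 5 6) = (0 6 4)(1 3)(2 5)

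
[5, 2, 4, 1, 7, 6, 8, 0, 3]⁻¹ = [7, 3, 1, 8, 2, 0, 5, 4, 6]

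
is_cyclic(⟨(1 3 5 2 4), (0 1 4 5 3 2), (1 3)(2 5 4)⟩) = no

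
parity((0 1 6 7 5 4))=odd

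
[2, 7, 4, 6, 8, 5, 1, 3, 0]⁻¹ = [8, 6, 0, 7, 2, 5, 3, 1, 4]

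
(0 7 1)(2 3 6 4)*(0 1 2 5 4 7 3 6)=(0 3)(2 6 7)(4 5)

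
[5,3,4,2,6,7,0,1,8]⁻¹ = [6,7,3,1,2,0,4,5,8]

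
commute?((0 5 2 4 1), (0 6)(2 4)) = no:(0 5 2 4 1) * (0 6)(2 4) = (0 5 4 1 6), (0 6)(2 4) * (0 5 2 4 1) = (0 6 5 2 1)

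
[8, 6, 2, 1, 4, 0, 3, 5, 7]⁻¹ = [5, 3, 2, 6, 4, 7, 1, 8, 0]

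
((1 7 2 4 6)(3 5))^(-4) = (1 7 2 4 6)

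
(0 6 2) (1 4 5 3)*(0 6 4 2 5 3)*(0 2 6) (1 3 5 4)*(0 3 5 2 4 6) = (0 1) (2 3 5 4) 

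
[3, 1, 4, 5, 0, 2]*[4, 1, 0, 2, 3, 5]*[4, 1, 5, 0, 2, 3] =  [5, 1, 0, 3, 2, 4]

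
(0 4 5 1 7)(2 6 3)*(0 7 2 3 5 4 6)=(0 6 5 1 2)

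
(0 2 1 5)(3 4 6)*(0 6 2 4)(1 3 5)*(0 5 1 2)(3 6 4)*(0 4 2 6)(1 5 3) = (0 1 6 5 2)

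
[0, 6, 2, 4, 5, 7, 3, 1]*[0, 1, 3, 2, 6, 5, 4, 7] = [0, 4, 3, 6, 5, 7, 2, 1]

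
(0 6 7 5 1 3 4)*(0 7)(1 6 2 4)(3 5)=(0 2 4 7 3 1 5 6)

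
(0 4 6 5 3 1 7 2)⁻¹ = (0 2 7 1 3 5 6 4)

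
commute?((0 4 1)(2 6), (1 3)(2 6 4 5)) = no:(0 4 1)(2 6) * (1 3)(2 6 4 5) = (0 5 2 4 3 1), (1 3)(2 6 4 5) * (0 4 1)(2 6) = (0 4 5 6 1 3)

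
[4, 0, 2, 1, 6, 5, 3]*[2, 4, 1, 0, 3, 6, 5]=[3, 2, 1, 4, 5, 6, 0]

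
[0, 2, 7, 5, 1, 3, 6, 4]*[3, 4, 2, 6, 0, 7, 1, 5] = [3, 2, 5, 7, 4, 6, 1, 0]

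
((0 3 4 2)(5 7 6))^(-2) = (0 4)(2 3)(5 7 6)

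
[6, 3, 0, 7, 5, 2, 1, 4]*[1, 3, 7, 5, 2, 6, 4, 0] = [4, 5, 1, 0, 6, 7, 3, 2]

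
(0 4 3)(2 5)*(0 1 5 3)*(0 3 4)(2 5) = (1 2 4 3)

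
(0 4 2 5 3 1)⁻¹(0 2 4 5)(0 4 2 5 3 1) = (2 3 4 5)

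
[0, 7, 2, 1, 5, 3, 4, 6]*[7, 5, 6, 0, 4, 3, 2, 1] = [7, 1, 6, 5, 3, 0, 4, 2]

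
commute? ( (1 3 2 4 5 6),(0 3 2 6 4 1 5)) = no: (1 3 2 4 5 6)*(0 3 2 6 4 1 5) = (0 3 6 5 4)(1 2),(0 3 2 6 4 1 5)*(1 3 2 4 5 6) = (0 2 1 6 5)(3 4)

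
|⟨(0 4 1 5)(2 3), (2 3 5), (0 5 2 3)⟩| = 720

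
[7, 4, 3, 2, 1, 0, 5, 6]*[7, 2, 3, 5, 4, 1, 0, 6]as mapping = [0→6, 1→4, 2→5, 3→3, 4→2, 5→7, 6→1, 7→0]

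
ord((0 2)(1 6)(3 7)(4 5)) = 2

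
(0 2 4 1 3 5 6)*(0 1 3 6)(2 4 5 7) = (0 4 3 7 2 5)(1 6)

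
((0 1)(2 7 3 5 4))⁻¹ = (0 1)(2 4 5 3 7)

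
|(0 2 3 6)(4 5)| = 4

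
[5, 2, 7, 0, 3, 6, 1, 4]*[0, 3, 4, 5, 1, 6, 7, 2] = [6, 4, 2, 0, 5, 7, 3, 1]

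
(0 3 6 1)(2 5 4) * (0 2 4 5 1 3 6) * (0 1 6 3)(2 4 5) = (0 3 1 4 5 2 6)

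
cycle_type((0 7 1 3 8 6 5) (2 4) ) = 2.7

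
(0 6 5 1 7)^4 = (0 7 1 5 6)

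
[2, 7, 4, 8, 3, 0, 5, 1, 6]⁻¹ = [5, 7, 0, 4, 2, 6, 8, 1, 3]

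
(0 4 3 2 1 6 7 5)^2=(0 3 1 7)(2 6 5 4)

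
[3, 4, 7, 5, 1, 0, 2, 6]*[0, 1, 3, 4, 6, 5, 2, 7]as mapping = [0→4, 1→6, 2→7, 3→5, 4→1, 5→0, 6→3, 7→2]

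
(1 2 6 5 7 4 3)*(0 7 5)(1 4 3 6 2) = (0 7 3 4 6)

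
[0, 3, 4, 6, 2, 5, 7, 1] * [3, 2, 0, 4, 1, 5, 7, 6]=[3, 4, 1, 7, 0, 5, 6, 2]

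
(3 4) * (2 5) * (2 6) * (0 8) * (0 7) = (0 8 7) (2 5 6) (3 4) 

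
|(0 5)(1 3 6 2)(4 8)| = 4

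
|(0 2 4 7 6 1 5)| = 7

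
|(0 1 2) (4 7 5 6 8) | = 15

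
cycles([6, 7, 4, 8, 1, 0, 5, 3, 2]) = (0 6 5)(1 7 3 8 2 4)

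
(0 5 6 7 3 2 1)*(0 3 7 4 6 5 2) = (0 2 1 3)(4 6)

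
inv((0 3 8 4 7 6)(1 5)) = (0 6 7 4 8 3)(1 5)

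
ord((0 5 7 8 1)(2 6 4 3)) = 20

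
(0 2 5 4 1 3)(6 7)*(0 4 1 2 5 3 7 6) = (0 5 1 7)(2 3 4)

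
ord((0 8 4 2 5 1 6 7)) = 8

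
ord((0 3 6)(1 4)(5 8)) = 6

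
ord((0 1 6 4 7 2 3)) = 7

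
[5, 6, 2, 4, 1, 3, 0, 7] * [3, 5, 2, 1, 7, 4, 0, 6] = [4, 0, 2, 7, 5, 1, 3, 6]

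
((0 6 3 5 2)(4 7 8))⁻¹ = (0 2 5 3 6)(4 8 7)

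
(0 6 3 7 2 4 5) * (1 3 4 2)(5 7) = (0 6 4 7 1 3 5)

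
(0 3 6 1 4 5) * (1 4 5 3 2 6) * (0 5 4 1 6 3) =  (0 2 3 6 1 4) 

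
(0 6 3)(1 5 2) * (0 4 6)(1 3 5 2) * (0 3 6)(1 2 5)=(0 3 4)(1 5 2 6)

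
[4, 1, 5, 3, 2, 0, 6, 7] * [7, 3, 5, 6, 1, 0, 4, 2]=[1, 3, 0, 6, 5, 7, 4, 2]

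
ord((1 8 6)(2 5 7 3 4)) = 15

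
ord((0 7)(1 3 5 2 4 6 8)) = 14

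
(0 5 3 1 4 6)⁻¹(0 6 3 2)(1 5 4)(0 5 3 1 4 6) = (0 1 2 5)(3 6 4)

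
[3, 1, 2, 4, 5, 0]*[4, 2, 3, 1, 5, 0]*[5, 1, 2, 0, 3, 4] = [1, 2, 0, 4, 5, 3]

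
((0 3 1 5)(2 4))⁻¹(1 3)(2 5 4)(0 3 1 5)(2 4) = (0 2 4)(1 5)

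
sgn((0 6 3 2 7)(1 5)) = -1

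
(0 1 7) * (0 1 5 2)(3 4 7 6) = (0 5 2)(1 6 3 4 7)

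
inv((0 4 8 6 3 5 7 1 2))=(0 2 1 7 5 3 6 8 4)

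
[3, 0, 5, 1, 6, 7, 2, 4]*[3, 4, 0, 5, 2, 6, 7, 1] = [5, 3, 6, 4, 7, 1, 0, 2]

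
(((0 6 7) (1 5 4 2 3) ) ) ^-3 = (1 4 3 5 2) 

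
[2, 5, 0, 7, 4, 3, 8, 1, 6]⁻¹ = [2, 7, 0, 5, 4, 1, 8, 3, 6]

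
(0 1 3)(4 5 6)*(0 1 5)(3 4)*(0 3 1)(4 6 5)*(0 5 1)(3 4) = (0 3 5 1 6)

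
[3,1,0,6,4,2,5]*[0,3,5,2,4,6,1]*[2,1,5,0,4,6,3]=[5,0,2,1,4,6,3]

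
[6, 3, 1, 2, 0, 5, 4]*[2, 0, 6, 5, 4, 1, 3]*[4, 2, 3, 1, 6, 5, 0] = [1, 5, 4, 0, 3, 2, 6]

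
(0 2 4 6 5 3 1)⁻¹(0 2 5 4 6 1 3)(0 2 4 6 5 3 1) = (0 1 2 4 3 6 5)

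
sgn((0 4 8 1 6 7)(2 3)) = 1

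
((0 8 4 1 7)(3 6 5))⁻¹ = (0 7 1 4 8)(3 5 6)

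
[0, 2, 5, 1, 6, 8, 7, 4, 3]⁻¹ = [0, 3, 1, 8, 7, 2, 4, 6, 5]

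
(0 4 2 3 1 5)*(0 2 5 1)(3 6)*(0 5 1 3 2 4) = (1 3 5 4)(2 6)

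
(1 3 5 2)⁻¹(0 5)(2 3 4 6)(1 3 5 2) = (0 2)(1 5 4 6)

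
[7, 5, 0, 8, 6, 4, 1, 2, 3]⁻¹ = [2, 6, 7, 8, 5, 1, 4, 0, 3]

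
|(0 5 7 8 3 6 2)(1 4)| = 14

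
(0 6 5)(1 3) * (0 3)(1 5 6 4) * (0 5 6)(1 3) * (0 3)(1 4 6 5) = (0 6 3 5 4)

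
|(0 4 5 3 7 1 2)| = 7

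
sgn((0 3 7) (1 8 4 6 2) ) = 1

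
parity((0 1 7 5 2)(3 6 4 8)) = odd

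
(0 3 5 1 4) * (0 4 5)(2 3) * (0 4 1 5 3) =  (0 2)(1 3 4)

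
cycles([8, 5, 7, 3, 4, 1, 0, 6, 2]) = (0 8 2 7 6)(1 5)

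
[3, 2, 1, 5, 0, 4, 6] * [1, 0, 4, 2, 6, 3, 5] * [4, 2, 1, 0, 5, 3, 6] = [1, 5, 4, 0, 2, 6, 3]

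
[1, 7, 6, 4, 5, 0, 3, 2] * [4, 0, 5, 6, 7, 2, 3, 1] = [0, 1, 3, 7, 2, 4, 6, 5] 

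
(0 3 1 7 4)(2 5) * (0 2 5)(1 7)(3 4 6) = (0 4 2)(3 7 6)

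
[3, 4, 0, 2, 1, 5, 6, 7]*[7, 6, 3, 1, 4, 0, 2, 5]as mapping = [0→1, 1→4, 2→7, 3→3, 4→6, 5→0, 6→2, 7→5]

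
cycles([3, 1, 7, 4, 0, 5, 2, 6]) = (0 3 4)(2 7 6)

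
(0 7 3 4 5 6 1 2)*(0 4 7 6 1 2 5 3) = (0 6 2 4 3 7)(1 5)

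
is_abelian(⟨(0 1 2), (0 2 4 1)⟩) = no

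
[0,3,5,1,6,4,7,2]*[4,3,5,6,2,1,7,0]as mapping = [0→4,1→6,2→1,3→3,4→7,5→2,6→0,7→5]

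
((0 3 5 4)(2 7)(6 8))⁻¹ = (0 4 5 3)(2 7)(6 8)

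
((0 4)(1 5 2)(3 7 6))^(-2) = (1 5 2)(3 7 6)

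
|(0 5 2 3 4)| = 5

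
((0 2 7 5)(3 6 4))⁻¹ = (0 5 7 2)(3 4 6)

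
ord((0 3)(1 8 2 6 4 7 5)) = 14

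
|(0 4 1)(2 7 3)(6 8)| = 6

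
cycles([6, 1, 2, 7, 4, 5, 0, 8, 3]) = (0 6)(3 7 8)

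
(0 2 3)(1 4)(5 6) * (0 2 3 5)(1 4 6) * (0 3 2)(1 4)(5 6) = (0 2 6 3)(1 5 4)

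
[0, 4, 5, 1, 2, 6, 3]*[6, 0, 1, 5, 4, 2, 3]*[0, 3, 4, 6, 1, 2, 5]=[5, 1, 4, 0, 3, 6, 2]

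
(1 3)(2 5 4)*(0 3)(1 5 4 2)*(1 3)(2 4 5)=(0 1)(2 5 4 3)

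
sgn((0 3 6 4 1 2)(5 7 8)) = -1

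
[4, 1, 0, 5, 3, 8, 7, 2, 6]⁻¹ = [2, 1, 7, 4, 0, 3, 8, 6, 5]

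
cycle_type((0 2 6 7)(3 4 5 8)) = 4^2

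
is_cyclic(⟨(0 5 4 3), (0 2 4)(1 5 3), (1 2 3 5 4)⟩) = no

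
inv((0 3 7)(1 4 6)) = (0 7 3)(1 6 4)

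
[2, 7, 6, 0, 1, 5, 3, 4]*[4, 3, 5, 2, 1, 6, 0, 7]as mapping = [0→5, 1→7, 2→0, 3→4, 4→3, 5→6, 6→2, 7→1]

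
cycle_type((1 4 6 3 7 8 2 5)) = 8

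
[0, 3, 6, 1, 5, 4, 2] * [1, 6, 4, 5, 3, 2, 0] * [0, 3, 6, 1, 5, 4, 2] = [3, 4, 0, 2, 6, 1, 5]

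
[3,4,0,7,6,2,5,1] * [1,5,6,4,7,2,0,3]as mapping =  [0→4,1→7,2→1,3→3,4→0,5→6,6→2,7→5]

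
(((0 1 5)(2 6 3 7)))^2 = (0 5 1)(2 3)(6 7)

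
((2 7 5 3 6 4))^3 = (2 3)(4 5)(6 7)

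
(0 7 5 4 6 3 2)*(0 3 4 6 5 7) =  (2 3)(4 5 6)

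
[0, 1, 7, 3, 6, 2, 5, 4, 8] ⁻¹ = [0, 1, 5, 3, 7, 6, 4, 2, 8] 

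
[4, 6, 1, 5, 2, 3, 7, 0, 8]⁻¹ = [7, 2, 4, 5, 0, 3, 1, 6, 8]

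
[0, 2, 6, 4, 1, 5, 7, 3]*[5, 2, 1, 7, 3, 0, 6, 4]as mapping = [0→5, 1→1, 2→6, 3→3, 4→2, 5→0, 6→4, 7→7]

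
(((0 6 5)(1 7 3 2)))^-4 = (0 5 6)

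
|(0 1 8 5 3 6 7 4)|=8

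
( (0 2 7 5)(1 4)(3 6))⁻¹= (0 5 7 2)(1 4)(3 6)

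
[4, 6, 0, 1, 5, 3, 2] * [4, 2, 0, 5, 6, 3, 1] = [6, 1, 4, 2, 3, 5, 0]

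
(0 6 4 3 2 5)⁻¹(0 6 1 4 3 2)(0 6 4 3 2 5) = (1 3 2 5 6 4)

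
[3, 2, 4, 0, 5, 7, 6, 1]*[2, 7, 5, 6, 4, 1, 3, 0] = [6, 5, 4, 2, 1, 0, 3, 7]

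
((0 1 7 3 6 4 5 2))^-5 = (0 3 5 1 6 2 7 4)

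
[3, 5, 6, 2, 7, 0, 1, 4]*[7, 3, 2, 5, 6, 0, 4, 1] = [5, 0, 4, 2, 1, 7, 3, 6] 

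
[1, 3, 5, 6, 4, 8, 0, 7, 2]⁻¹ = [6, 0, 8, 1, 4, 2, 3, 7, 5]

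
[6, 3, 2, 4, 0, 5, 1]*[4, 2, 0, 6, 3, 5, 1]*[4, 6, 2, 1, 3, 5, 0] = [6, 0, 4, 1, 3, 5, 2]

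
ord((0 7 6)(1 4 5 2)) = 12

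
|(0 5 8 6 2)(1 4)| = 10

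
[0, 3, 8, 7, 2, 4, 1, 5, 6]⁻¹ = [0, 6, 4, 1, 5, 7, 8, 3, 2]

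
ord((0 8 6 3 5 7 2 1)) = 8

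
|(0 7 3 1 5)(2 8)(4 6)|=10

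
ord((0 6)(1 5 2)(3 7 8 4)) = 12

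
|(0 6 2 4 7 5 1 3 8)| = 9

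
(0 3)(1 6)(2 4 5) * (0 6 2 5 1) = (0 3 6)(1 2 4)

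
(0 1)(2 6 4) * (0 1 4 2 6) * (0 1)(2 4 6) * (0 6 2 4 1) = (0 2)(1 6)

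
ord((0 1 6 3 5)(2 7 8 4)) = 20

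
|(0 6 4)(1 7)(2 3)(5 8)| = 6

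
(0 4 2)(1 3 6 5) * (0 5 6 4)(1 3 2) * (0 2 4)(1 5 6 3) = (0 2 6 3)(1 4 5)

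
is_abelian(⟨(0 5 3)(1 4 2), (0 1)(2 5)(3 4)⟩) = no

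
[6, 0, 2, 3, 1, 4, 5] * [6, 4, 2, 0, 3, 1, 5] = [5, 6, 2, 0, 4, 3, 1]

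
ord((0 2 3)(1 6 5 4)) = 12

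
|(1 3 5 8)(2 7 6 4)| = 4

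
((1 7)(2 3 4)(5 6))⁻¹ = (1 7)(2 4 3)(5 6)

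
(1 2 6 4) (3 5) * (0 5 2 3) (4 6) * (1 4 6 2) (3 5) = (0 3 1 5) (2 6) 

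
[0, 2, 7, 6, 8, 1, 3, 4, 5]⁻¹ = [0, 5, 1, 6, 7, 8, 3, 2, 4]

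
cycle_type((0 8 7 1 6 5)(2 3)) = 2.6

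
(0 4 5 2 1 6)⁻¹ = (0 6 1 2 5 4)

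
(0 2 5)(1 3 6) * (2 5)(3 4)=(0 5)(1 4 3 6)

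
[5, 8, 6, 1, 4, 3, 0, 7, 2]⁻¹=[6, 3, 8, 5, 4, 0, 2, 7, 1]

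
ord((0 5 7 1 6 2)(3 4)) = 6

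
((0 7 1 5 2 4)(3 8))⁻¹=(0 4 2 5 1 7)(3 8)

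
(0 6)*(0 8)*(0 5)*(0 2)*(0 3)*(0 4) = (0 6 8 5 2 3 4)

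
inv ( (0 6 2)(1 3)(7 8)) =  (0 2 6)(1 3)(7 8)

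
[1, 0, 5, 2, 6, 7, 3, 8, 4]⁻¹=[1, 0, 3, 6, 8, 2, 4, 5, 7]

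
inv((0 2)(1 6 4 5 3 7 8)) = (0 2)(1 8 7 3 5 4 6)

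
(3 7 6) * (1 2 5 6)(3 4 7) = (1 2 5 6 4 7)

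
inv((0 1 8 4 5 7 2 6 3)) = (0 3 6 2 7 5 4 8 1)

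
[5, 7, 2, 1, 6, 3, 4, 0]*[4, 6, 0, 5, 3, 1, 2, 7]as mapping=[0→1, 1→7, 2→0, 3→6, 4→2, 5→5, 6→3, 7→4]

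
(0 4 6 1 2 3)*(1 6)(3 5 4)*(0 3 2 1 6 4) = (0 2 5)(4 6)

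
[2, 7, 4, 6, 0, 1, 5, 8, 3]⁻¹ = [4, 5, 0, 8, 2, 6, 3, 1, 7]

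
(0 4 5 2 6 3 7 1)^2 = (0 5 6 7)(1 4 2 3)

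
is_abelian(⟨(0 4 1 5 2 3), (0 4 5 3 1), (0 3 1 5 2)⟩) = no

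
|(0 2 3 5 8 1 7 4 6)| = 9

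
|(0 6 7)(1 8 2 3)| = 12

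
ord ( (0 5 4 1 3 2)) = 6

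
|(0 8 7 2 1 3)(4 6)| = 6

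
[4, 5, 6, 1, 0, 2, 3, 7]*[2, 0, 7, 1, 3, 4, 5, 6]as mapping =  [0→3, 1→4, 2→5, 3→0, 4→2, 5→7, 6→1, 7→6]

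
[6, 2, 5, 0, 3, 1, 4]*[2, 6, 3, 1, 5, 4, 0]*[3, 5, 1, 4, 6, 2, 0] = [3, 4, 6, 1, 5, 0, 2]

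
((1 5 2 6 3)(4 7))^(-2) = (1 6 5 3 2)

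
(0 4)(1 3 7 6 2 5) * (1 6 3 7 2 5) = (0 4)(1 7 3 2)(5 6)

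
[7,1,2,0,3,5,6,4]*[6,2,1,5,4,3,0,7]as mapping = [0→7,1→2,2→1,3→6,4→5,5→3,6→0,7→4]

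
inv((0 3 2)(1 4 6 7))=(0 2 3)(1 7 6 4)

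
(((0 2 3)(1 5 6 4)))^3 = (1 4 6 5)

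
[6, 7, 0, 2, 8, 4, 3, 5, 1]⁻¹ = [2, 8, 3, 6, 5, 7, 0, 1, 4]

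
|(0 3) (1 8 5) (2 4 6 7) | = 12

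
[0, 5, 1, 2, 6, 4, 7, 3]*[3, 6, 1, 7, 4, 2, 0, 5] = [3, 2, 6, 1, 0, 4, 5, 7]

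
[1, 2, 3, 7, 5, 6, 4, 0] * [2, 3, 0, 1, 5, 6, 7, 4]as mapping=[0→3, 1→0, 2→1, 3→4, 4→6, 5→7, 6→5, 7→2]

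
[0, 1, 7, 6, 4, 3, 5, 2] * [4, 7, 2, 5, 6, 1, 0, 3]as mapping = [0→4, 1→7, 2→3, 3→0, 4→6, 5→5, 6→1, 7→2]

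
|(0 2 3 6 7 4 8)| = 7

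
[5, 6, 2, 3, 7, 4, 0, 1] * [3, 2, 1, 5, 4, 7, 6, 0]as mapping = [0→7, 1→6, 2→1, 3→5, 4→0, 5→4, 6→3, 7→2]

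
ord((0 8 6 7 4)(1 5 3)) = 15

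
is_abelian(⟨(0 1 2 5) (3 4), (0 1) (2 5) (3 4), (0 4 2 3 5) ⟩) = no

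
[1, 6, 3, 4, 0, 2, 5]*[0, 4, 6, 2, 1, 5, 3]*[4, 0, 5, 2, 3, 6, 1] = [3, 2, 5, 0, 4, 1, 6]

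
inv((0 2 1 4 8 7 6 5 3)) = (0 3 5 6 7 8 4 1 2)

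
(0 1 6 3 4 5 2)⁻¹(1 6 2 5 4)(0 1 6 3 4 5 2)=(0 2 5 6 3)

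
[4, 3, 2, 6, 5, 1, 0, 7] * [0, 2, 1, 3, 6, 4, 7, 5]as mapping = [0→6, 1→3, 2→1, 3→7, 4→4, 5→2, 6→0, 7→5]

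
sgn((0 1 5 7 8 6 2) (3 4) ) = -1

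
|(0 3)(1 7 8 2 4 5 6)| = 14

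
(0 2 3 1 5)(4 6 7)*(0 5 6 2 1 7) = (0 1 6)(2 3 7 4)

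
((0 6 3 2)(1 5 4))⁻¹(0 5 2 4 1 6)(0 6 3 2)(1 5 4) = (0 1 5 3 6 4)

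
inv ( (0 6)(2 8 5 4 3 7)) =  (0 6)(2 7 3 4 5 8)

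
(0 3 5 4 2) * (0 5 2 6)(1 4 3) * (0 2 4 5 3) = (0 1 5)(2 3 4 6)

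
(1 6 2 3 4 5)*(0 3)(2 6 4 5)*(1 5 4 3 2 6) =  (0 2)(1 3 4 6)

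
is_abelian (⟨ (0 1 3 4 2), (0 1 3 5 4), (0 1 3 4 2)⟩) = no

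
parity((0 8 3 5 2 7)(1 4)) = even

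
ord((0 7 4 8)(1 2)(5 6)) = 4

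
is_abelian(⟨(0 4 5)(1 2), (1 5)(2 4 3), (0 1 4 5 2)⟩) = no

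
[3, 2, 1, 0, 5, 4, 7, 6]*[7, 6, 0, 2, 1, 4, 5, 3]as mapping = [0→2, 1→0, 2→6, 3→7, 4→4, 5→1, 6→3, 7→5]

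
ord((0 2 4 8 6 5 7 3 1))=9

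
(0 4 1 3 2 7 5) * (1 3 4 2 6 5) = (0 2 7 1 4 3 6 5)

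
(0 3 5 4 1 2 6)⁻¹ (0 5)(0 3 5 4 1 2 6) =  (3 4)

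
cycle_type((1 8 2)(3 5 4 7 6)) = 3.5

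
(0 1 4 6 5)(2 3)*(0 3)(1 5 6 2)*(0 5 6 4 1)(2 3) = (0 6 4 3)(2 5)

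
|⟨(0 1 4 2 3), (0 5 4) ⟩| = 360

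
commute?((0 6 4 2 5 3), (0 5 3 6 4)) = no:(0 6 4 2 5 3)*(0 5 3 6 4) = (0 4 2 3 5 6), (0 5 3 6 4)*(0 6 4 2 5 3) = (0 3 4 6 2 5)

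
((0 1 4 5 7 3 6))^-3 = (0 7 1 3 4 6 5)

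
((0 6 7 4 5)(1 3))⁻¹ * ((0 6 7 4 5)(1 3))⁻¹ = (0 4 6 5 7)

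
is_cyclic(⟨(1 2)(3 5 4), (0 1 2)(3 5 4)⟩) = no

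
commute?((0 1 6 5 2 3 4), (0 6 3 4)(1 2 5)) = no:(0 1 6 5 2 3 4)*(0 6 3 4)(1 2 5) = (0 2 4 6 1 3), (0 6 3 4)(1 2 5)*(0 1 6 5 2 3 4) = (0 5 6 4 1 3)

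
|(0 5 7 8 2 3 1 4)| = 8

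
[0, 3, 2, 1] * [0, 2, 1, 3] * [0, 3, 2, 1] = [0, 1, 3, 2]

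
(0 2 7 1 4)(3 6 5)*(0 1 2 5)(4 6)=(0 5 3 4 1 6)(2 7)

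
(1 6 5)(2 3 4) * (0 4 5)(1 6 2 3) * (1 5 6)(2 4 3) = (0 3 6)(1 4 2 5)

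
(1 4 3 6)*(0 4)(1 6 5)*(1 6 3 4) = (0 1)(3 5 6)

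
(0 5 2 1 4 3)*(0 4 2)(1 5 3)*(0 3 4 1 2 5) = (0 4 2)(1 5 3)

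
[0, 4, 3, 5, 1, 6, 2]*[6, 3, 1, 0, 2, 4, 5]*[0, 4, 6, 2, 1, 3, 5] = [5, 6, 0, 1, 2, 3, 4]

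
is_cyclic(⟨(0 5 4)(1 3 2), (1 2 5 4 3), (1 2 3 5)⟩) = no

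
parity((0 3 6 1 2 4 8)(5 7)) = odd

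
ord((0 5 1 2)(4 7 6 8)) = 4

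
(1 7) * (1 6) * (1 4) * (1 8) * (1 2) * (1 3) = (1 7 6 4 8 2 3)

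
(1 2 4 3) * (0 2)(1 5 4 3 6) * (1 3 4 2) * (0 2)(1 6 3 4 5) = (0 6 4 3 1 2 5)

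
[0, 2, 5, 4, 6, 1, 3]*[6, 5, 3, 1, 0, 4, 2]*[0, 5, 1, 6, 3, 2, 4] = [4, 6, 3, 0, 1, 2, 5]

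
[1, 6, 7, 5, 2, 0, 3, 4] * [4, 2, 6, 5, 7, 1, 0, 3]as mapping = [0→2, 1→0, 2→3, 3→1, 4→6, 5→4, 6→5, 7→7]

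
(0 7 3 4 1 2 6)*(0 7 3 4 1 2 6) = (0 3 1 6 7 4 2)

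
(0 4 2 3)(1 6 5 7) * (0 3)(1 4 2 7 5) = (0 2)(1 6)(4 7)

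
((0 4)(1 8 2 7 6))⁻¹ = (0 4)(1 6 7 2 8)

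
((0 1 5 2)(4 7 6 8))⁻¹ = (0 2 5 1)(4 8 6 7)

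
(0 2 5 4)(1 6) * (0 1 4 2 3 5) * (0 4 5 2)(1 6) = (0 3 2 4 6 5)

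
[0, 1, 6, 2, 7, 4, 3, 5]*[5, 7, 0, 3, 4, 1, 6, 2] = [5, 7, 6, 0, 2, 4, 3, 1]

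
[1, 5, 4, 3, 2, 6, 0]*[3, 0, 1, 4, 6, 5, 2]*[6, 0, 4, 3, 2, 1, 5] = [6, 1, 5, 2, 0, 4, 3]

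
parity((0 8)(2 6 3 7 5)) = odd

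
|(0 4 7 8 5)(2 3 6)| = 15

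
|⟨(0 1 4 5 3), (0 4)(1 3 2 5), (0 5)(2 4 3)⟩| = 720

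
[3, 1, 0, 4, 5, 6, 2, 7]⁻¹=[2, 1, 6, 0, 3, 4, 5, 7]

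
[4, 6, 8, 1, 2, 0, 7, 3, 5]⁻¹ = [5, 3, 4, 7, 0, 8, 1, 6, 2]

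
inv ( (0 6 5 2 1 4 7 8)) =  (0 8 7 4 1 2 5 6)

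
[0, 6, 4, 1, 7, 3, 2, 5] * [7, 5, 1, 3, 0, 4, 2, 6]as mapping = [0→7, 1→2, 2→0, 3→5, 4→6, 5→3, 6→1, 7→4]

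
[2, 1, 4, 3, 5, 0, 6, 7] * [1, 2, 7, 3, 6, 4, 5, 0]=[7, 2, 6, 3, 4, 1, 5, 0] 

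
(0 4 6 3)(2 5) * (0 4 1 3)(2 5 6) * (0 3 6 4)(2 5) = (0 1 6 3)(2 4 5)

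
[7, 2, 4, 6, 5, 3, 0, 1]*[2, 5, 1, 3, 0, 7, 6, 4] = [4, 1, 0, 6, 7, 3, 2, 5]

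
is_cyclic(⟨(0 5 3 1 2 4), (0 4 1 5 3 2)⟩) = no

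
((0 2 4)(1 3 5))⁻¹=(0 4 2)(1 5 3)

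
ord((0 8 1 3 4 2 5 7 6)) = 9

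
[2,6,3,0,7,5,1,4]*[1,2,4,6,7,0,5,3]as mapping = [0→4,1→5,2→6,3→1,4→3,5→0,6→2,7→7]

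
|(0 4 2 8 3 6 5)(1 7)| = 14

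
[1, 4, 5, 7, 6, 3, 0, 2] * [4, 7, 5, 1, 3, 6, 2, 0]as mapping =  [0→7, 1→3, 2→6, 3→0, 4→2, 5→1, 6→4, 7→5]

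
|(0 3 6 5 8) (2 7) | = 10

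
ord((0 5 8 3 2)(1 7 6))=15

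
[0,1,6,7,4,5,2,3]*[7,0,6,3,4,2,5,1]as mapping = [0→7,1→0,2→5,3→1,4→4,5→2,6→6,7→3]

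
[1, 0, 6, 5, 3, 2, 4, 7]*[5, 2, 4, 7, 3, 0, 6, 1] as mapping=[0→2, 1→5, 2→6, 3→0, 4→7, 5→4, 6→3, 7→1] 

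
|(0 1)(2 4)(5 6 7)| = 6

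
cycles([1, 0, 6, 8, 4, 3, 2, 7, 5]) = (0 1) (2 6) (3 8 5) 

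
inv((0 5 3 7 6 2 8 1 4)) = (0 4 1 8 2 6 7 3 5)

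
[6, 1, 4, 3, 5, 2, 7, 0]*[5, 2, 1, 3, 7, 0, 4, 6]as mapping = [0→4, 1→2, 2→7, 3→3, 4→0, 5→1, 6→6, 7→5]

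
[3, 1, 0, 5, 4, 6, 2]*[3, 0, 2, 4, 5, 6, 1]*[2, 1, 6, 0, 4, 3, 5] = [4, 2, 0, 5, 3, 1, 6]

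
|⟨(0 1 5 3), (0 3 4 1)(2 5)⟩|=720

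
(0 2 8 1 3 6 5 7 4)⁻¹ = (0 4 7 5 6 3 1 8 2)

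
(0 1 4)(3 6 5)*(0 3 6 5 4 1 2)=(0 2)(3 5 6 4)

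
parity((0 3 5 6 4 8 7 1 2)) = even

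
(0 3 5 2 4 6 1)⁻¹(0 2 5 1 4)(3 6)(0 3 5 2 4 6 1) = (0 6 3 4 2)(1 5)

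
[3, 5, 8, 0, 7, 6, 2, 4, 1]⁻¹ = [3, 8, 6, 0, 7, 1, 5, 4, 2]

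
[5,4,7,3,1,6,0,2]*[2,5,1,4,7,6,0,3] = [6,7,3,4,5,0,2,1]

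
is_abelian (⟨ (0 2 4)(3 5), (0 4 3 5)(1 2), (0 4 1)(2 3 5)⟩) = no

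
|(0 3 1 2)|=4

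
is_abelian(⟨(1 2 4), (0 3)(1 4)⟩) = no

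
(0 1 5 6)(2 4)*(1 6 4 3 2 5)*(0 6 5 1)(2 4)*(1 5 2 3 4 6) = (0 2 4 5 3 6 1)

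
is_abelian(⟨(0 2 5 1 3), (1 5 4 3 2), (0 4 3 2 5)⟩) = no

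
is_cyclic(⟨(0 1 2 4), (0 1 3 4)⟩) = no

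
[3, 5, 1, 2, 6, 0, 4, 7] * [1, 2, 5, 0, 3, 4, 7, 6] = [0, 4, 2, 5, 7, 1, 3, 6]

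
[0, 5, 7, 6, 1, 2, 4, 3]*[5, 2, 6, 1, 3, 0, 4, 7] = [5, 0, 7, 4, 2, 6, 3, 1]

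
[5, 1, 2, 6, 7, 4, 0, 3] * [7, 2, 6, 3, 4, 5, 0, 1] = [5, 2, 6, 0, 1, 4, 7, 3]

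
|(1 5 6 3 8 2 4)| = 7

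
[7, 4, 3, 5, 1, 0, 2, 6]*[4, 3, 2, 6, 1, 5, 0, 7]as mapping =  [0→7, 1→1, 2→6, 3→5, 4→3, 5→4, 6→2, 7→0]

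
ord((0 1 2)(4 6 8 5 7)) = 15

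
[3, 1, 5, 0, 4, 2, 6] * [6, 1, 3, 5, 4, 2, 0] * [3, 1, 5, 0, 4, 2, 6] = [2, 1, 5, 6, 4, 0, 3]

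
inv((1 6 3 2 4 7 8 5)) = (1 5 8 7 4 2 3 6)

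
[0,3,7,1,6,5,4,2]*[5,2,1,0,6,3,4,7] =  [5,0,7,2,4,3,6,1]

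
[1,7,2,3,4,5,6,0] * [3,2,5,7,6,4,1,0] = [2,0,5,7,6,4,1,3]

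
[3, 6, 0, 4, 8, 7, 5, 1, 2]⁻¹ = [2, 7, 8, 0, 3, 6, 1, 5, 4]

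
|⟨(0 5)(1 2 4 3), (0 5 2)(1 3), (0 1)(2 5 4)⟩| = 720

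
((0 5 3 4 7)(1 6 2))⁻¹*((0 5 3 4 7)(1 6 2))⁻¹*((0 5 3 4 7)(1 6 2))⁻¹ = (0 3 7 5 4)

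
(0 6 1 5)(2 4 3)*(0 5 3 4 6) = (1 3 2 6)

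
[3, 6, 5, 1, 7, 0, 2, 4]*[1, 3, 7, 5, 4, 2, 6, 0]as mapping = [0→5, 1→6, 2→2, 3→3, 4→0, 5→1, 6→7, 7→4]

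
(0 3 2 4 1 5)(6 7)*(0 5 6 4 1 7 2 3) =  (1 6 2)(4 7)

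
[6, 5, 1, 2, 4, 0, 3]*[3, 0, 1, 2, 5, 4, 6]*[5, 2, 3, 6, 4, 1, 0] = [0, 4, 5, 2, 1, 6, 3]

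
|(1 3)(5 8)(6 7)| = 2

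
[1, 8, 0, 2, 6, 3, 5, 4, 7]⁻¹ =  [2, 0, 3, 5, 7, 6, 4, 8, 1]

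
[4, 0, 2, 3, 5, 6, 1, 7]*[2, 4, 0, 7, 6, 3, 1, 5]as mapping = [0→6, 1→2, 2→0, 3→7, 4→3, 5→1, 6→4, 7→5]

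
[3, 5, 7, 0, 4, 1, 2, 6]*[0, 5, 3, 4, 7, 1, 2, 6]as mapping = [0→4, 1→1, 2→6, 3→0, 4→7, 5→5, 6→3, 7→2]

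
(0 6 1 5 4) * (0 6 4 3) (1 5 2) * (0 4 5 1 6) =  (0 5 3 4) (1 2 6) 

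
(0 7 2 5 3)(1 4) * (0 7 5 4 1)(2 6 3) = (0 5 2 4)(3 7 6)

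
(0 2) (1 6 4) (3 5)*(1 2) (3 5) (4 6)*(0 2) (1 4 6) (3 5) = (0 4) (1 6) (3 5) 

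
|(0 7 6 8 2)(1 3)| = 10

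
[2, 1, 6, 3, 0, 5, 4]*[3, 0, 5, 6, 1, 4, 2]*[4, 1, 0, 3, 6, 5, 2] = [5, 4, 0, 2, 3, 6, 1]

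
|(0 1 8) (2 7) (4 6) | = 6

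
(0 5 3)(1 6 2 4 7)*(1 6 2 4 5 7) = (0 7 6 4 1 2 5 3)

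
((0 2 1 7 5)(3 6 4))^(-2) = (0 7 2 5 1)(3 6 4)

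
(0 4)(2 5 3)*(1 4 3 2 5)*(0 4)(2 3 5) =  (0 5 3 2 1)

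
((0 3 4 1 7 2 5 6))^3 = (0 1 5 3 7 6 4 2)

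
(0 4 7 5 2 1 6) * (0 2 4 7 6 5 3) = (0 7 3)(1 5 4 6 2)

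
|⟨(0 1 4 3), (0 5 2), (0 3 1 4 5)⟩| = 720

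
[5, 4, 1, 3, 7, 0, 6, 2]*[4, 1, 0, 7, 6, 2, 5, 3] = [2, 6, 1, 7, 3, 4, 5, 0]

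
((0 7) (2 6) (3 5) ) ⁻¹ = (0 7) (2 6) (3 5) 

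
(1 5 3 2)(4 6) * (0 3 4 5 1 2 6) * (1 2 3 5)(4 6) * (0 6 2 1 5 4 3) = (0 4 6 5 2)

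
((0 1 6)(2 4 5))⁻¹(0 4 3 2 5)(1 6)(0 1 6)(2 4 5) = (0 6)(1 5 3 4 2)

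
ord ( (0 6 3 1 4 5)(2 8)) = 6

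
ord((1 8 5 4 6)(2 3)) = 10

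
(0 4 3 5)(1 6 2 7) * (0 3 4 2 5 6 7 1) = (0 2 1 7)(3 6 5)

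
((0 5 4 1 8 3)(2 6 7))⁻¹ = (0 3 8 1 4 5)(2 7 6)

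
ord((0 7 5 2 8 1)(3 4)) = 6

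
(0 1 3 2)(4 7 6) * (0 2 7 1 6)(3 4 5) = (0 6 5 3 7)(1 4)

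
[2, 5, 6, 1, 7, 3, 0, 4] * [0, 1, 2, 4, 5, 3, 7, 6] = [2, 3, 7, 1, 6, 4, 0, 5]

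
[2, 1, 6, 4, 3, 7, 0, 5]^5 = [6, 1, 0, 4, 3, 7, 2, 5]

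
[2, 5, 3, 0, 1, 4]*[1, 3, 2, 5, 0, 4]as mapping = [0→2, 1→4, 2→5, 3→1, 4→3, 5→0]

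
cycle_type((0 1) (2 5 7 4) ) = 2.4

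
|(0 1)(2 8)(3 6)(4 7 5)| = 6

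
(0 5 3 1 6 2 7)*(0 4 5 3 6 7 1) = (0 3)(1 7 4 5 6 2)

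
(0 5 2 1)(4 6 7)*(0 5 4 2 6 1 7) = (0 4 1 5 6)(2 7)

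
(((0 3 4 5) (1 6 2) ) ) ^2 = (0 4) (1 2 6) (3 5) 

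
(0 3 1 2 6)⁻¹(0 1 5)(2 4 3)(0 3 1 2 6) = (1 6 4)(2 5 3)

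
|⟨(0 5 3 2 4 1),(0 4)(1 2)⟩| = 36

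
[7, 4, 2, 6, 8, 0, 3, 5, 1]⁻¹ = [5, 8, 2, 6, 1, 7, 3, 0, 4]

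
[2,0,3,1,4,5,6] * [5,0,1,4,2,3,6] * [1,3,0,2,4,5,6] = [3,5,4,1,0,2,6]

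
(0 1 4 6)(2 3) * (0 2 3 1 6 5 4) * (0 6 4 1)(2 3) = (0 4 5 1 6 3 2)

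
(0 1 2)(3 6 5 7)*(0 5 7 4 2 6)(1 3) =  (0 3)(1 6 7)(2 5 4)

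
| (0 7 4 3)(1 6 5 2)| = 4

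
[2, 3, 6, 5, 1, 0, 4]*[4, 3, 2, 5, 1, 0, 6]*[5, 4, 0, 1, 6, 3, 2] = [0, 3, 2, 5, 1, 6, 4]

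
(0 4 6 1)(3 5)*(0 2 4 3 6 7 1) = (0 3 5 6)(1 2 4 7)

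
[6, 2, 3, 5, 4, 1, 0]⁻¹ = [6, 5, 1, 2, 4, 3, 0]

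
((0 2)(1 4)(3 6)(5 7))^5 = (0 2)(1 4)(3 6)(5 7)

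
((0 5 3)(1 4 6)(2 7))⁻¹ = (0 3 5)(1 6 4)(2 7)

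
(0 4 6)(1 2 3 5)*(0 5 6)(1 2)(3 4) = (0 3 6 5 2 4)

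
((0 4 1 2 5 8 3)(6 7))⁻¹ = (0 3 8 5 2 1 4)(6 7)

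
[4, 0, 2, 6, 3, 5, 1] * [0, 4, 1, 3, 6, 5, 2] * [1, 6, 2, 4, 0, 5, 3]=[3, 1, 6, 2, 4, 5, 0]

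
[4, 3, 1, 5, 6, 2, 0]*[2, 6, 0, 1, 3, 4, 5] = [3, 1, 6, 4, 5, 0, 2] 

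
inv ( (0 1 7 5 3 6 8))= (0 8 6 3 5 7 1)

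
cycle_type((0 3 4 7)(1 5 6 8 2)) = 4.5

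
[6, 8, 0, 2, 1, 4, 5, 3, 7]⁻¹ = [2, 4, 3, 7, 5, 6, 0, 8, 1]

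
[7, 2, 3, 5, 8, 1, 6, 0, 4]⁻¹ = [7, 5, 1, 2, 8, 3, 6, 0, 4]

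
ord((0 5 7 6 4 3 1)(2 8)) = 14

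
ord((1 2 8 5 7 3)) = 6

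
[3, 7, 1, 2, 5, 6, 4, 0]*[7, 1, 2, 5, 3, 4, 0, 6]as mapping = [0→5, 1→6, 2→1, 3→2, 4→4, 5→0, 6→3, 7→7]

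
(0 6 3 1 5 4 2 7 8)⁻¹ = (0 8 7 2 4 5 1 3 6)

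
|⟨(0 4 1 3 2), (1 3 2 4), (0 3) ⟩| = 120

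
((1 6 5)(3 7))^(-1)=(1 5 6)(3 7)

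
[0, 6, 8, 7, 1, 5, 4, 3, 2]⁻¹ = [0, 4, 8, 7, 6, 5, 1, 3, 2]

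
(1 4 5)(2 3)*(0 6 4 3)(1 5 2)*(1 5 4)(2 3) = (0 6 1 2)(3 5 4)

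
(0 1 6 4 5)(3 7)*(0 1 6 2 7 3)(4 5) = (0 6 5 1 2 7)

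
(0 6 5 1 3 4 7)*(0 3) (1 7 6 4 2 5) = (0 4 6 1) (2 5 7 3) 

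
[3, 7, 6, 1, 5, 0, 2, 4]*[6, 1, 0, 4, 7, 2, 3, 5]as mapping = [0→4, 1→5, 2→3, 3→1, 4→2, 5→6, 6→0, 7→7]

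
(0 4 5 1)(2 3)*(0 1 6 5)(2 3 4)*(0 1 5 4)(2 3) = (0 3 2)(1 5 6 4)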